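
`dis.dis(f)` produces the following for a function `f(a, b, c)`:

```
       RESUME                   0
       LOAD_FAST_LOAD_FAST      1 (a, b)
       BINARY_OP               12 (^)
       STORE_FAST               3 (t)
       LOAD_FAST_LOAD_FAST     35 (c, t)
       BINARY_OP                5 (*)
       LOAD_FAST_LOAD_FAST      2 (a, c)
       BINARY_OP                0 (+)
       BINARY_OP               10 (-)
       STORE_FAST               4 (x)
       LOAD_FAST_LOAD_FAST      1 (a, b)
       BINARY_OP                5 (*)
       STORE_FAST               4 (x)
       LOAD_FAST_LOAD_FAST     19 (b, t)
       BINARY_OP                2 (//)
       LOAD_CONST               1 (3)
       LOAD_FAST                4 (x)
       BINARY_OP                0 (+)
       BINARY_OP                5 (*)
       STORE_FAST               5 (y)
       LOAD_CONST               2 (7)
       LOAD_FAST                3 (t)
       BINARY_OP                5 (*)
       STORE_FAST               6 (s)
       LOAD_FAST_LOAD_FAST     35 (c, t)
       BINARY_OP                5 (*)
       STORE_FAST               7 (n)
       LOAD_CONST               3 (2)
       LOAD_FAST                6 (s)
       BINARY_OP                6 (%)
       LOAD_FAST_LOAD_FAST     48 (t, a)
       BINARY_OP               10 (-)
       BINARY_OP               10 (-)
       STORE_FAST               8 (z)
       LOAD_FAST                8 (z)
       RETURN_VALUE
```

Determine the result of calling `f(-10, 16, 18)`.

-164

LOAD_FAST_LOAD_FAST a,b → push -10,16. Stack: [-10, 16]
BINARY_OP ^ → -10 ^ 16 = -26. Stack: [-26]
STORE_FAST t → t=-26. Stack: []
LOAD_FAST_LOAD_FAST c,t → push 18,-26. Stack: [18, -26]
BINARY_OP * → 18 * -26 = -468. Stack: [-468]
LOAD_FAST_LOAD_FAST a,c → push -10,18. Stack: [-468, -10, 18]
BINARY_OP + → -10 + 18 = 8. Stack: [-468, 8]
BINARY_OP - → -468 - 8 = -476. Stack: [-476]
STORE_FAST x → x=-476. Stack: []
LOAD_FAST_LOAD_FAST a,b → push -10,16. Stack: [-10, 16]
BINARY_OP * → -10 * 16 = -160. Stack: [-160]
STORE_FAST x → x=-160. Stack: []
LOAD_FAST_LOAD_FAST b,t → push 16,-26. Stack: [16, -26]
BINARY_OP // → 16 // -26 = -1. Stack: [-1]
LOAD_CONST → push 3. Stack: [-1, 3]
LOAD_FAST x → push -160. Stack: [-1, 3, -160]
BINARY_OP + → 3 + -160 = -157. Stack: [-1, -157]
BINARY_OP * → -1 * -157 = 157. Stack: [157]
STORE_FAST y → y=157. Stack: []
LOAD_CONST → push 7. Stack: [7]
LOAD_FAST t → push -26. Stack: [7, -26]
BINARY_OP * → 7 * -26 = -182. Stack: [-182]
STORE_FAST s → s=-182. Stack: []
LOAD_FAST_LOAD_FAST c,t → push 18,-26. Stack: [18, -26]
BINARY_OP * → 18 * -26 = -468. Stack: [-468]
STORE_FAST n → n=-468. Stack: []
LOAD_CONST → push 2. Stack: [2]
LOAD_FAST s → push -182. Stack: [2, -182]
BINARY_OP % → 2 % -182 = -180. Stack: [-180]
LOAD_FAST_LOAD_FAST t,a → push -26,-10. Stack: [-180, -26, -10]
BINARY_OP - → -26 - -10 = -16. Stack: [-180, -16]
BINARY_OP - → -180 - -16 = -164. Stack: [-164]
STORE_FAST z → z=-164. Stack: []
LOAD_FAST z → push -164. Stack: [-164]
RETURN_VALUE → return -164.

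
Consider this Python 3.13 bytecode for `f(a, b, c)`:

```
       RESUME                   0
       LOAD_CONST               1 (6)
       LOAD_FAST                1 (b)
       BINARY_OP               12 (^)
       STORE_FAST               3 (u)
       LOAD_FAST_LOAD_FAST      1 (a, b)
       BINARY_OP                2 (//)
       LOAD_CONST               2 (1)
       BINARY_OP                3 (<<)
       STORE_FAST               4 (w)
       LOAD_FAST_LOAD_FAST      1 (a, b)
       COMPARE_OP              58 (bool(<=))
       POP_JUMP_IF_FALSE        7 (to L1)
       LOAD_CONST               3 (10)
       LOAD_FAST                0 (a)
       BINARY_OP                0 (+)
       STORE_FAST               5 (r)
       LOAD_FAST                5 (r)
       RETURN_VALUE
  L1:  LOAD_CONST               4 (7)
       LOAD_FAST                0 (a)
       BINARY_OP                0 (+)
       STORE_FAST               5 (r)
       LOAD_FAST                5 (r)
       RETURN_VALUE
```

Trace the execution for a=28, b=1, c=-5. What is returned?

LOAD_CONST → push 6. Stack: [6]
LOAD_FAST b → push 1. Stack: [6, 1]
BINARY_OP ^ → 6 ^ 1 = 7. Stack: [7]
STORE_FAST u → u=7. Stack: []
LOAD_FAST_LOAD_FAST a,b → push 28,1. Stack: [28, 1]
BINARY_OP // → 28 // 1 = 28. Stack: [28]
LOAD_CONST → push 1. Stack: [28, 1]
BINARY_OP << → 28 << 1 = 56. Stack: [56]
STORE_FAST w → w=56. Stack: []
LOAD_FAST_LOAD_FAST a,b → push 28,1. Stack: [28, 1]
COMPARE_OP bool(<=) → 28 vs 1 = False. Stack: [False]
POP_JUMP_IF_FALSE → pop False; jump. Stack: []
LOAD_CONST → push 7. Stack: [7]
LOAD_FAST a → push 28. Stack: [7, 28]
BINARY_OP + → 7 + 28 = 35. Stack: [35]
STORE_FAST r → r=35. Stack: []
LOAD_FAST r → push 35. Stack: [35]
RETURN_VALUE → return 35.

35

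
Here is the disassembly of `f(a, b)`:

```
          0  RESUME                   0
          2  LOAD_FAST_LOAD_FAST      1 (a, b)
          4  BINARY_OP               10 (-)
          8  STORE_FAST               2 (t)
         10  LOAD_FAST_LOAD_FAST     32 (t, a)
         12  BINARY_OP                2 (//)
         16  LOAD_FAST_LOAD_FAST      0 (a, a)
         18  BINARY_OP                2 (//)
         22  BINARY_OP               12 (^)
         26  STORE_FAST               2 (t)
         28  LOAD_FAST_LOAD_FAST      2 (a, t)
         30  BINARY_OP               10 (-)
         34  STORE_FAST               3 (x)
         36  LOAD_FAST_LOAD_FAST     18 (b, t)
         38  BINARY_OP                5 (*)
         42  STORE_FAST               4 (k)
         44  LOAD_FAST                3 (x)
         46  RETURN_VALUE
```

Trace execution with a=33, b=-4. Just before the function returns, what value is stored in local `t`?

0

LOAD_FAST_LOAD_FAST a,b → push 33,-4. Stack: [33, -4]
BINARY_OP - → 33 - -4 = 37. Stack: [37]
STORE_FAST t → t=37. Stack: []
LOAD_FAST_LOAD_FAST t,a → push 37,33. Stack: [37, 33]
BINARY_OP // → 37 // 33 = 1. Stack: [1]
LOAD_FAST_LOAD_FAST a,a → push 33,33. Stack: [1, 33, 33]
BINARY_OP // → 33 // 33 = 1. Stack: [1, 1]
BINARY_OP ^ → 1 ^ 1 = 0. Stack: [0]
STORE_FAST t → t=0. Stack: []
LOAD_FAST_LOAD_FAST a,t → push 33,0. Stack: [33, 0]
BINARY_OP - → 33 - 0 = 33. Stack: [33]
STORE_FAST x → x=33. Stack: []
LOAD_FAST_LOAD_FAST b,t → push -4,0. Stack: [-4, 0]
BINARY_OP * → -4 * 0 = 0. Stack: [0]
STORE_FAST k → k=0. Stack: []
LOAD_FAST x → push 33. Stack: [33]
RETURN_VALUE → return 33.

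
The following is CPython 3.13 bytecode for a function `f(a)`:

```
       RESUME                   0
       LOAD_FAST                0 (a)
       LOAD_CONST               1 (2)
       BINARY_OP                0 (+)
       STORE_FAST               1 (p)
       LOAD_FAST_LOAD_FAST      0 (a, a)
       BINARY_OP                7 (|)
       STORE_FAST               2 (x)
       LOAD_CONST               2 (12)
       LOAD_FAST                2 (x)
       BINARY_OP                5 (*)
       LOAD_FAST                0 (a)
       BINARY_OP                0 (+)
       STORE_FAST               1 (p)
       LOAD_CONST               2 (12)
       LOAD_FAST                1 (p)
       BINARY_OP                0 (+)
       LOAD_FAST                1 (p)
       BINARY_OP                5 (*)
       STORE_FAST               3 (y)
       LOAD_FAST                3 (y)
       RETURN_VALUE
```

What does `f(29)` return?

LOAD_FAST a → push 29. Stack: [29]
LOAD_CONST → push 2. Stack: [29, 2]
BINARY_OP + → 29 + 2 = 31. Stack: [31]
STORE_FAST p → p=31. Stack: []
LOAD_FAST_LOAD_FAST a,a → push 29,29. Stack: [29, 29]
BINARY_OP | → 29 | 29 = 29. Stack: [29]
STORE_FAST x → x=29. Stack: []
LOAD_CONST → push 12. Stack: [12]
LOAD_FAST x → push 29. Stack: [12, 29]
BINARY_OP * → 12 * 29 = 348. Stack: [348]
LOAD_FAST a → push 29. Stack: [348, 29]
BINARY_OP + → 348 + 29 = 377. Stack: [377]
STORE_FAST p → p=377. Stack: []
LOAD_CONST → push 12. Stack: [12]
LOAD_FAST p → push 377. Stack: [12, 377]
BINARY_OP + → 12 + 377 = 389. Stack: [389]
LOAD_FAST p → push 377. Stack: [389, 377]
BINARY_OP * → 389 * 377 = 146653. Stack: [146653]
STORE_FAST y → y=146653. Stack: []
LOAD_FAST y → push 146653. Stack: [146653]
RETURN_VALUE → return 146653.

146653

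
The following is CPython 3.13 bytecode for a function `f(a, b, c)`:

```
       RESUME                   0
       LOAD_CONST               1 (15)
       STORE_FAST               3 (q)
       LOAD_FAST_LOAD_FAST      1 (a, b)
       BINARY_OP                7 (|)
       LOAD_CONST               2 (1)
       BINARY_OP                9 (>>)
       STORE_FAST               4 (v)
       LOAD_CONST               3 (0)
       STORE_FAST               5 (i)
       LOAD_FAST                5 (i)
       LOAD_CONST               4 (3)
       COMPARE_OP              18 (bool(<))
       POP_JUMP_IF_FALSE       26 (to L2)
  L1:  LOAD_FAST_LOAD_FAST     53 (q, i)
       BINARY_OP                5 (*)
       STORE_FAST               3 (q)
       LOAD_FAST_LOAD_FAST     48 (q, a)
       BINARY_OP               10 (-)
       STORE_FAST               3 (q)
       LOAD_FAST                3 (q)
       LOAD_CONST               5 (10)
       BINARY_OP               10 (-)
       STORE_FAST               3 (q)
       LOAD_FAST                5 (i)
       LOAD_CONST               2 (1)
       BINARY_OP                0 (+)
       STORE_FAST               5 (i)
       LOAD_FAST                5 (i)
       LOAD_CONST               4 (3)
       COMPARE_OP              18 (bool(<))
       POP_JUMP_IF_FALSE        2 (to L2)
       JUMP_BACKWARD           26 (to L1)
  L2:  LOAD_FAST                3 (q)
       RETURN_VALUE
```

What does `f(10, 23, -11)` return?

-100

LOAD_CONST → push 15
STORE_FAST q → q=15
LOAD_FAST_LOAD_FAST a,b → push 10,23
BINARY_OP | → 10 | 23 = 31
LOAD_CONST → push 1
BINARY_OP >> → 31 >> 1 = 15
STORE_FAST v → v=15
LOAD_CONST → push 0
STORE_FAST i → i=0
LOAD_FAST i → push 0
LOAD_CONST → push 3
COMPARE_OP bool(<) → 0 vs 3 = True
POP_JUMP_IF_FALSE → pop True; no jump
LOAD_FAST_LOAD_FAST q,i → push 15,0
BINARY_OP * → 15 * 0 = 0
STORE_FAST q → q=0
LOAD_FAST_LOAD_FAST q,a → push 0,10
BINARY_OP - → 0 - 10 = -10
STORE_FAST q → q=-10
LOAD_FAST q → push -10
LOAD_CONST → push 10
BINARY_OP - → -10 - 10 = -20
STORE_FAST q → q=-20
LOAD_FAST i → push 0
LOAD_CONST → push 1
BINARY_OP + → 0 + 1 = 1
STORE_FAST i → i=1
LOAD_FAST i → push 1
LOAD_CONST → push 3
COMPARE_OP bool(<) → 1 vs 3 = True
POP_JUMP_IF_FALSE → pop True; no jump
LOAD_FAST_LOAD_FAST q,i → push -20,1
BINARY_OP * → -20 * 1 = -20
STORE_FAST q → q=-20
LOAD_FAST_LOAD_FAST q,a → push -20,10
BINARY_OP - → -20 - 10 = -30
STORE_FAST q → q=-30
LOAD_FAST q → push -30
LOAD_CONST → push 10
BINARY_OP - → -30 - 10 = -40
STORE_FAST q → q=-40
LOAD_FAST i → push 1
LOAD_CONST → push 1
BINARY_OP + → 1 + 1 = 2
STORE_FAST i → i=2
LOAD_FAST i → push 2
LOAD_CONST → push 3
COMPARE_OP bool(<) → 2 vs 3 = True
POP_JUMP_IF_FALSE → pop True; no jump
LOAD_FAST_LOAD_FAST q,i → push -40,2
BINARY_OP * → -40 * 2 = -80
STORE_FAST q → q=-80
LOAD_FAST_LOAD_FAST q,a → push -80,10
BINARY_OP - → -80 - 10 = -90
STORE_FAST q → q=-90
LOAD_FAST q → push -90
LOAD_CONST → push 10
BINARY_OP - → -90 - 10 = -100
STORE_FAST q → q=-100
LOAD_FAST i → push 2
LOAD_CONST → push 1
BINARY_OP + → 2 + 1 = 3
STORE_FAST i → i=3
LOAD_FAST i → push 3
LOAD_CONST → push 3
COMPARE_OP bool(<) → 3 vs 3 = False
POP_JUMP_IF_FALSE → pop False; jump
LOAD_FAST q → push -100
RETURN_VALUE → return -100.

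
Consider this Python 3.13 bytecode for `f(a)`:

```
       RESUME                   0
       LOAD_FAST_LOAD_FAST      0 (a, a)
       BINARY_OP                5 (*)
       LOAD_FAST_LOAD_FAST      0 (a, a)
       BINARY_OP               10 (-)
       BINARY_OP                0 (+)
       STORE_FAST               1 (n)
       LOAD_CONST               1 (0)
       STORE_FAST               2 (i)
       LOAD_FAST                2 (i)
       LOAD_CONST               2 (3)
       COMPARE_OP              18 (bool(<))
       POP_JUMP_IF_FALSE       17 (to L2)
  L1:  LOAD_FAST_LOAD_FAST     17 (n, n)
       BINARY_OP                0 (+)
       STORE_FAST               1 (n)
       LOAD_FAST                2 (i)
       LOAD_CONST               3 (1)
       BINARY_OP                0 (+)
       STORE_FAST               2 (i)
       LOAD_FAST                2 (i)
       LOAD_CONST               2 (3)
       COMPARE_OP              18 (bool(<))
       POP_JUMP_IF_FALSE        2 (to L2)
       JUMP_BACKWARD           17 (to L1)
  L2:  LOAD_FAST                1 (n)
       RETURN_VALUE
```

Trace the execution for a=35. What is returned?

LOAD_FAST_LOAD_FAST a,a → push 35,35. Stack: [35, 35]
BINARY_OP * → 35 * 35 = 1225. Stack: [1225]
LOAD_FAST_LOAD_FAST a,a → push 35,35. Stack: [1225, 35, 35]
BINARY_OP - → 35 - 35 = 0. Stack: [1225, 0]
BINARY_OP + → 1225 + 0 = 1225. Stack: [1225]
STORE_FAST n → n=1225. Stack: []
LOAD_CONST → push 0. Stack: [0]
STORE_FAST i → i=0. Stack: []
LOAD_FAST i → push 0. Stack: [0]
LOAD_CONST → push 3. Stack: [0, 3]
COMPARE_OP bool(<) → 0 vs 3 = True. Stack: [True]
POP_JUMP_IF_FALSE → pop True; no jump. Stack: []
LOAD_FAST_LOAD_FAST n,n → push 1225,1225. Stack: [1225, 1225]
BINARY_OP + → 1225 + 1225 = 2450. Stack: [2450]
STORE_FAST n → n=2450. Stack: []
LOAD_FAST i → push 0. Stack: [0]
LOAD_CONST → push 1. Stack: [0, 1]
BINARY_OP + → 0 + 1 = 1. Stack: [1]
STORE_FAST i → i=1. Stack: []
LOAD_FAST i → push 1. Stack: [1]
LOAD_CONST → push 3. Stack: [1, 3]
COMPARE_OP bool(<) → 1 vs 3 = True. Stack: [True]
POP_JUMP_IF_FALSE → pop True; no jump. Stack: []
LOAD_FAST_LOAD_FAST n,n → push 2450,2450. Stack: [2450, 2450]
BINARY_OP + → 2450 + 2450 = 4900. Stack: [4900]
STORE_FAST n → n=4900. Stack: []
LOAD_FAST i → push 1. Stack: [1]
LOAD_CONST → push 1. Stack: [1, 1]
BINARY_OP + → 1 + 1 = 2. Stack: [2]
STORE_FAST i → i=2. Stack: []
LOAD_FAST i → push 2. Stack: [2]
LOAD_CONST → push 3. Stack: [2, 3]
COMPARE_OP bool(<) → 2 vs 3 = True. Stack: [True]
POP_JUMP_IF_FALSE → pop True; no jump. Stack: []
LOAD_FAST_LOAD_FAST n,n → push 4900,4900. Stack: [4900, 4900]
BINARY_OP + → 4900 + 4900 = 9800. Stack: [9800]
STORE_FAST n → n=9800. Stack: []
LOAD_FAST i → push 2. Stack: [2]
LOAD_CONST → push 1. Stack: [2, 1]
BINARY_OP + → 2 + 1 = 3. Stack: [3]
STORE_FAST i → i=3. Stack: []
LOAD_FAST i → push 3. Stack: [3]
LOAD_CONST → push 3. Stack: [3, 3]
COMPARE_OP bool(<) → 3 vs 3 = False. Stack: [False]
POP_JUMP_IF_FALSE → pop False; jump. Stack: []
LOAD_FAST n → push 9800. Stack: [9800]
RETURN_VALUE → return 9800.

9800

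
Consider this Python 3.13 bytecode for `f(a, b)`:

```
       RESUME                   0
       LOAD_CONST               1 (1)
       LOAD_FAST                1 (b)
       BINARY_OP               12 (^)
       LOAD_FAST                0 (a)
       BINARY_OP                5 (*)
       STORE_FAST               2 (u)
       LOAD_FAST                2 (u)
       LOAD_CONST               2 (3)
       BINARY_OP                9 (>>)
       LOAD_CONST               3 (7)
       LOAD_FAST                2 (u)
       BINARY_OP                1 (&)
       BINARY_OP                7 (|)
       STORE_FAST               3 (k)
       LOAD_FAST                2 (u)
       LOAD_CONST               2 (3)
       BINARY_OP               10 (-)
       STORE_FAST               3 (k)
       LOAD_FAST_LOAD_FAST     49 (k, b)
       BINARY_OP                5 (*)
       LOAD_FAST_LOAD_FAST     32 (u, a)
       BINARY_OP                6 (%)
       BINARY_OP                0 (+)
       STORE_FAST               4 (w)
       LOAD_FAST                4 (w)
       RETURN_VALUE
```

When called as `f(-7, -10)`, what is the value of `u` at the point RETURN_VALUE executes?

LOAD_CONST → push 1. Stack: [1]
LOAD_FAST b → push -10. Stack: [1, -10]
BINARY_OP ^ → 1 ^ -10 = -9. Stack: [-9]
LOAD_FAST a → push -7. Stack: [-9, -7]
BINARY_OP * → -9 * -7 = 63. Stack: [63]
STORE_FAST u → u=63. Stack: []
LOAD_FAST u → push 63. Stack: [63]
LOAD_CONST → push 3. Stack: [63, 3]
BINARY_OP >> → 63 >> 3 = 7. Stack: [7]
LOAD_CONST → push 7. Stack: [7, 7]
LOAD_FAST u → push 63. Stack: [7, 7, 63]
BINARY_OP & → 7 & 63 = 7. Stack: [7, 7]
BINARY_OP | → 7 | 7 = 7. Stack: [7]
STORE_FAST k → k=7. Stack: []
LOAD_FAST u → push 63. Stack: [63]
LOAD_CONST → push 3. Stack: [63, 3]
BINARY_OP - → 63 - 3 = 60. Stack: [60]
STORE_FAST k → k=60. Stack: []
LOAD_FAST_LOAD_FAST k,b → push 60,-10. Stack: [60, -10]
BINARY_OP * → 60 * -10 = -600. Stack: [-600]
LOAD_FAST_LOAD_FAST u,a → push 63,-7. Stack: [-600, 63, -7]
BINARY_OP % → 63 % -7 = 0. Stack: [-600, 0]
BINARY_OP + → -600 + 0 = -600. Stack: [-600]
STORE_FAST w → w=-600. Stack: []
LOAD_FAST w → push -600. Stack: [-600]
RETURN_VALUE → return -600.

63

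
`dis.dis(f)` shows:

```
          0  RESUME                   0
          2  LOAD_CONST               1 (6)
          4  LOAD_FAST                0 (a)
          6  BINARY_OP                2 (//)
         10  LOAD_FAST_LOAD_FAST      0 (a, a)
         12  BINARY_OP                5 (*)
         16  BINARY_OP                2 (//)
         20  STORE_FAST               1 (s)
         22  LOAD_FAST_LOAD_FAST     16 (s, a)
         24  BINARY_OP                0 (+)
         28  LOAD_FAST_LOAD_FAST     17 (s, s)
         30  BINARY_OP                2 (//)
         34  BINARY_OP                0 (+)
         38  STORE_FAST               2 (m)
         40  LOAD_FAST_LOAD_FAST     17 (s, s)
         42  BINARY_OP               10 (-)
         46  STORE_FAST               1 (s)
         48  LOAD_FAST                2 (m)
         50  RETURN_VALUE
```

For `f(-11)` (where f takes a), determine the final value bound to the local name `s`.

LOAD_CONST → push 6. Stack: [6]
LOAD_FAST a → push -11. Stack: [6, -11]
BINARY_OP // → 6 // -11 = -1. Stack: [-1]
LOAD_FAST_LOAD_FAST a,a → push -11,-11. Stack: [-1, -11, -11]
BINARY_OP * → -11 * -11 = 121. Stack: [-1, 121]
BINARY_OP // → -1 // 121 = -1. Stack: [-1]
STORE_FAST s → s=-1. Stack: []
LOAD_FAST_LOAD_FAST s,a → push -1,-11. Stack: [-1, -11]
BINARY_OP + → -1 + -11 = -12. Stack: [-12]
LOAD_FAST_LOAD_FAST s,s → push -1,-1. Stack: [-12, -1, -1]
BINARY_OP // → -1 // -1 = 1. Stack: [-12, 1]
BINARY_OP + → -12 + 1 = -11. Stack: [-11]
STORE_FAST m → m=-11. Stack: []
LOAD_FAST_LOAD_FAST s,s → push -1,-1. Stack: [-1, -1]
BINARY_OP - → -1 - -1 = 0. Stack: [0]
STORE_FAST s → s=0. Stack: []
LOAD_FAST m → push -11. Stack: [-11]
RETURN_VALUE → return -11.

0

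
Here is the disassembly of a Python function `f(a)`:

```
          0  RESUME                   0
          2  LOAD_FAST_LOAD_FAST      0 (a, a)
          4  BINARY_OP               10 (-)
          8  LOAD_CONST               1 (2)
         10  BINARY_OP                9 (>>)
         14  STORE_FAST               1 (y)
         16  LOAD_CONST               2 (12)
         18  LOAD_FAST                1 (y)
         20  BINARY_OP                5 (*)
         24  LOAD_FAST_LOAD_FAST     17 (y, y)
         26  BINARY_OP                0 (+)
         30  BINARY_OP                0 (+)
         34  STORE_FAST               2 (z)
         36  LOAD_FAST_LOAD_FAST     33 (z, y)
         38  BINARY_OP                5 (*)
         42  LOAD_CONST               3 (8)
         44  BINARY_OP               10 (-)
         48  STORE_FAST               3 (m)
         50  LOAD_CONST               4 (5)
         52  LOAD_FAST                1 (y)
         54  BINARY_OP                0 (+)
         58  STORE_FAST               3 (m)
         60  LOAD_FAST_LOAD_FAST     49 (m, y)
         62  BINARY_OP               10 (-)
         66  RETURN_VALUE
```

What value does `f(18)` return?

LOAD_FAST_LOAD_FAST a,a → push 18,18. Stack: [18, 18]
BINARY_OP - → 18 - 18 = 0. Stack: [0]
LOAD_CONST → push 2. Stack: [0, 2]
BINARY_OP >> → 0 >> 2 = 0. Stack: [0]
STORE_FAST y → y=0. Stack: []
LOAD_CONST → push 12. Stack: [12]
LOAD_FAST y → push 0. Stack: [12, 0]
BINARY_OP * → 12 * 0 = 0. Stack: [0]
LOAD_FAST_LOAD_FAST y,y → push 0,0. Stack: [0, 0, 0]
BINARY_OP + → 0 + 0 = 0. Stack: [0, 0]
BINARY_OP + → 0 + 0 = 0. Stack: [0]
STORE_FAST z → z=0. Stack: []
LOAD_FAST_LOAD_FAST z,y → push 0,0. Stack: [0, 0]
BINARY_OP * → 0 * 0 = 0. Stack: [0]
LOAD_CONST → push 8. Stack: [0, 8]
BINARY_OP - → 0 - 8 = -8. Stack: [-8]
STORE_FAST m → m=-8. Stack: []
LOAD_CONST → push 5. Stack: [5]
LOAD_FAST y → push 0. Stack: [5, 0]
BINARY_OP + → 5 + 0 = 5. Stack: [5]
STORE_FAST m → m=5. Stack: []
LOAD_FAST_LOAD_FAST m,y → push 5,0. Stack: [5, 0]
BINARY_OP - → 5 - 0 = 5. Stack: [5]
RETURN_VALUE → return 5.

5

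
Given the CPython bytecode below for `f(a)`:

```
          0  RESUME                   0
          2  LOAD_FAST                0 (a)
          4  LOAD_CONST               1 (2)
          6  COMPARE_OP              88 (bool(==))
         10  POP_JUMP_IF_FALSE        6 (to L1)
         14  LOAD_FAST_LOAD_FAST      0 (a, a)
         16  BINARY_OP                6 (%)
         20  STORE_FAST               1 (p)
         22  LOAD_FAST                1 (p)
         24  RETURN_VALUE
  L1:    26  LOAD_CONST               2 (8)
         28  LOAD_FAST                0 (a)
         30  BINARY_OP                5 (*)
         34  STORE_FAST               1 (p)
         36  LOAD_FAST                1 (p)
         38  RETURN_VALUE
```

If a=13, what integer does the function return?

LOAD_FAST a → push 13. Stack: [13]
LOAD_CONST → push 2. Stack: [13, 2]
COMPARE_OP bool(==) → 13 vs 2 = False. Stack: [False]
POP_JUMP_IF_FALSE → pop False; jump. Stack: []
LOAD_CONST → push 8. Stack: [8]
LOAD_FAST a → push 13. Stack: [8, 13]
BINARY_OP * → 8 * 13 = 104. Stack: [104]
STORE_FAST p → p=104. Stack: []
LOAD_FAST p → push 104. Stack: [104]
RETURN_VALUE → return 104.

104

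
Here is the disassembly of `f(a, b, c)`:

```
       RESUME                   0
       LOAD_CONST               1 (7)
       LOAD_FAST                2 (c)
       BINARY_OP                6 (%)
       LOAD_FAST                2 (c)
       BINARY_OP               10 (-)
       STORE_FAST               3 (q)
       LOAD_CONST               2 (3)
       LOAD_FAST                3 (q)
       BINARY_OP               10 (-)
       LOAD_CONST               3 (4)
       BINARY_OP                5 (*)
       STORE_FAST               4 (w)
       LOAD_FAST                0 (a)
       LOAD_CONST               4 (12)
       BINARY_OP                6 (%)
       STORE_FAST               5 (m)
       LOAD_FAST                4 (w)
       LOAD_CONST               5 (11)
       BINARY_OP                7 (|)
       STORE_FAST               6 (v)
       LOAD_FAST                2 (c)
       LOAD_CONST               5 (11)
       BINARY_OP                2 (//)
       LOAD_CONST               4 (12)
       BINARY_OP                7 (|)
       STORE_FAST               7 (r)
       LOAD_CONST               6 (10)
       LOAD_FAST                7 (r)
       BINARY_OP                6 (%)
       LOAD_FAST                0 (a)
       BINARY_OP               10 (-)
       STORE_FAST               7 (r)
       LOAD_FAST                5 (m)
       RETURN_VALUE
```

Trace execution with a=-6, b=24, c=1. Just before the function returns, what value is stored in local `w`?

LOAD_CONST → push 7. Stack: [7]
LOAD_FAST c → push 1. Stack: [7, 1]
BINARY_OP % → 7 % 1 = 0. Stack: [0]
LOAD_FAST c → push 1. Stack: [0, 1]
BINARY_OP - → 0 - 1 = -1. Stack: [-1]
STORE_FAST q → q=-1. Stack: []
LOAD_CONST → push 3. Stack: [3]
LOAD_FAST q → push -1. Stack: [3, -1]
BINARY_OP - → 3 - -1 = 4. Stack: [4]
LOAD_CONST → push 4. Stack: [4, 4]
BINARY_OP * → 4 * 4 = 16. Stack: [16]
STORE_FAST w → w=16. Stack: []
LOAD_FAST a → push -6. Stack: [-6]
LOAD_CONST → push 12. Stack: [-6, 12]
BINARY_OP % → -6 % 12 = 6. Stack: [6]
STORE_FAST m → m=6. Stack: []
LOAD_FAST w → push 16. Stack: [16]
LOAD_CONST → push 11. Stack: [16, 11]
BINARY_OP | → 16 | 11 = 27. Stack: [27]
STORE_FAST v → v=27. Stack: []
LOAD_FAST c → push 1. Stack: [1]
LOAD_CONST → push 11. Stack: [1, 11]
BINARY_OP // → 1 // 11 = 0. Stack: [0]
LOAD_CONST → push 12. Stack: [0, 12]
BINARY_OP | → 0 | 12 = 12. Stack: [12]
STORE_FAST r → r=12. Stack: []
LOAD_CONST → push 10. Stack: [10]
LOAD_FAST r → push 12. Stack: [10, 12]
BINARY_OP % → 10 % 12 = 10. Stack: [10]
LOAD_FAST a → push -6. Stack: [10, -6]
BINARY_OP - → 10 - -6 = 16. Stack: [16]
STORE_FAST r → r=16. Stack: []
LOAD_FAST m → push 6. Stack: [6]
RETURN_VALUE → return 6.

16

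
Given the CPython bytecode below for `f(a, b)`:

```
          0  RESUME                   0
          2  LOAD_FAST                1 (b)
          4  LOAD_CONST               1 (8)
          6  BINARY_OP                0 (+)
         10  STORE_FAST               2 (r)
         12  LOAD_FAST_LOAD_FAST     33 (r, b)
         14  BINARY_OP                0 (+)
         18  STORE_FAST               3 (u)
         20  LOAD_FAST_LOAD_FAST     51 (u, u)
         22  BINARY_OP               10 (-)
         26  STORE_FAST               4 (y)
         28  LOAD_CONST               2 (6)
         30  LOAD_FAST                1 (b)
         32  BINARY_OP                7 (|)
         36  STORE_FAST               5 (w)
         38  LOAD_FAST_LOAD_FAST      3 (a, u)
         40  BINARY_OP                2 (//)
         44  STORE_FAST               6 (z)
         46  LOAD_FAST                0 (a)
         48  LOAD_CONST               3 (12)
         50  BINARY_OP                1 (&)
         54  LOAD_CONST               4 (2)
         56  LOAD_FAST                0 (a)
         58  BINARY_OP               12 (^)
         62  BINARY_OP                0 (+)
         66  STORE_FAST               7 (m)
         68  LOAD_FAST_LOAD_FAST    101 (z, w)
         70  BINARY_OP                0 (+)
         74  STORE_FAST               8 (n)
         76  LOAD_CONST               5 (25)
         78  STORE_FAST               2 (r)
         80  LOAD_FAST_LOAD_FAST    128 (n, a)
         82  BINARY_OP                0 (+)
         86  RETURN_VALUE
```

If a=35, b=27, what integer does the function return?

LOAD_FAST b → push 27. Stack: [27]
LOAD_CONST → push 8. Stack: [27, 8]
BINARY_OP + → 27 + 8 = 35. Stack: [35]
STORE_FAST r → r=35. Stack: []
LOAD_FAST_LOAD_FAST r,b → push 35,27. Stack: [35, 27]
BINARY_OP + → 35 + 27 = 62. Stack: [62]
STORE_FAST u → u=62. Stack: []
LOAD_FAST_LOAD_FAST u,u → push 62,62. Stack: [62, 62]
BINARY_OP - → 62 - 62 = 0. Stack: [0]
STORE_FAST y → y=0. Stack: []
LOAD_CONST → push 6. Stack: [6]
LOAD_FAST b → push 27. Stack: [6, 27]
BINARY_OP | → 6 | 27 = 31. Stack: [31]
STORE_FAST w → w=31. Stack: []
LOAD_FAST_LOAD_FAST a,u → push 35,62. Stack: [35, 62]
BINARY_OP // → 35 // 62 = 0. Stack: [0]
STORE_FAST z → z=0. Stack: []
LOAD_FAST a → push 35. Stack: [35]
LOAD_CONST → push 12. Stack: [35, 12]
BINARY_OP & → 35 & 12 = 0. Stack: [0]
LOAD_CONST → push 2. Stack: [0, 2]
LOAD_FAST a → push 35. Stack: [0, 2, 35]
BINARY_OP ^ → 2 ^ 35 = 33. Stack: [0, 33]
BINARY_OP + → 0 + 33 = 33. Stack: [33]
STORE_FAST m → m=33. Stack: []
LOAD_FAST_LOAD_FAST z,w → push 0,31. Stack: [0, 31]
BINARY_OP + → 0 + 31 = 31. Stack: [31]
STORE_FAST n → n=31. Stack: []
LOAD_CONST → push 25. Stack: [25]
STORE_FAST r → r=25. Stack: []
LOAD_FAST_LOAD_FAST n,a → push 31,35. Stack: [31, 35]
BINARY_OP + → 31 + 35 = 66. Stack: [66]
RETURN_VALUE → return 66.

66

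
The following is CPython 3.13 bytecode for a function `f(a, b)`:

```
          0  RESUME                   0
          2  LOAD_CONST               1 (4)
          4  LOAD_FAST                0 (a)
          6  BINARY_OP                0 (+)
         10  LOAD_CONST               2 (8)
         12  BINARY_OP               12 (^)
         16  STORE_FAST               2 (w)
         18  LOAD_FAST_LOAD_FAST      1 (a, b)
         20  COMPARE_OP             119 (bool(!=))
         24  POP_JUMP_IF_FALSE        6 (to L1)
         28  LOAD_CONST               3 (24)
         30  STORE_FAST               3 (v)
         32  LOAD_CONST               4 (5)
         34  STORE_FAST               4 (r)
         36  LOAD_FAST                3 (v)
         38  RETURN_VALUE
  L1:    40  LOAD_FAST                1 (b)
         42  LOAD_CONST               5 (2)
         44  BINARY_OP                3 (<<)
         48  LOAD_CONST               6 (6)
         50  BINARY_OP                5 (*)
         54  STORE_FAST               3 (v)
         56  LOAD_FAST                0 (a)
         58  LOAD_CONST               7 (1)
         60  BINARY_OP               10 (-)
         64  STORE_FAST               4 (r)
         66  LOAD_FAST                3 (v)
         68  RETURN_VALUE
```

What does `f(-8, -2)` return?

24

LOAD_CONST → push 4. Stack: [4]
LOAD_FAST a → push -8. Stack: [4, -8]
BINARY_OP + → 4 + -8 = -4. Stack: [-4]
LOAD_CONST → push 8. Stack: [-4, 8]
BINARY_OP ^ → -4 ^ 8 = -12. Stack: [-12]
STORE_FAST w → w=-12. Stack: []
LOAD_FAST_LOAD_FAST a,b → push -8,-2. Stack: [-8, -2]
COMPARE_OP bool(!=) → -8 vs -2 = True. Stack: [True]
POP_JUMP_IF_FALSE → pop True; no jump. Stack: []
LOAD_CONST → push 24. Stack: [24]
STORE_FAST v → v=24. Stack: []
LOAD_CONST → push 5. Stack: [5]
STORE_FAST r → r=5. Stack: []
LOAD_FAST v → push 24. Stack: [24]
RETURN_VALUE → return 24.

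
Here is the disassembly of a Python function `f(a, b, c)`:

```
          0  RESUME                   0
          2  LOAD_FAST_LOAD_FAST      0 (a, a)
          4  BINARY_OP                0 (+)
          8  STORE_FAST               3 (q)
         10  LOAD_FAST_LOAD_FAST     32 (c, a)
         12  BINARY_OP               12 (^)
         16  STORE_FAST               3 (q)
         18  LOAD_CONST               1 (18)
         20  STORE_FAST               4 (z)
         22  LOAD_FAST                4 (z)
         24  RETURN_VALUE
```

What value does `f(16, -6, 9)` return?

LOAD_FAST_LOAD_FAST a,a → push 16,16. Stack: [16, 16]
BINARY_OP + → 16 + 16 = 32. Stack: [32]
STORE_FAST q → q=32. Stack: []
LOAD_FAST_LOAD_FAST c,a → push 9,16. Stack: [9, 16]
BINARY_OP ^ → 9 ^ 16 = 25. Stack: [25]
STORE_FAST q → q=25. Stack: []
LOAD_CONST → push 18. Stack: [18]
STORE_FAST z → z=18. Stack: []
LOAD_FAST z → push 18. Stack: [18]
RETURN_VALUE → return 18.

18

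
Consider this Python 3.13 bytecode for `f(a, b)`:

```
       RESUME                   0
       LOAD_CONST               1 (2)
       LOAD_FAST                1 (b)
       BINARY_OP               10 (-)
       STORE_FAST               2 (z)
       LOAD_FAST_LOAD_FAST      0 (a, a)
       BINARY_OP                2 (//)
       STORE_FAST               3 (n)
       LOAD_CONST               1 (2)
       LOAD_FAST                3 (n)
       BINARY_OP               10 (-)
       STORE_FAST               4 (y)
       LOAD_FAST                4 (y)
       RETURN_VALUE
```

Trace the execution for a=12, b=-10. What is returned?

1

LOAD_CONST → push 2. Stack: [2]
LOAD_FAST b → push -10. Stack: [2, -10]
BINARY_OP - → 2 - -10 = 12. Stack: [12]
STORE_FAST z → z=12. Stack: []
LOAD_FAST_LOAD_FAST a,a → push 12,12. Stack: [12, 12]
BINARY_OP // → 12 // 12 = 1. Stack: [1]
STORE_FAST n → n=1. Stack: []
LOAD_CONST → push 2. Stack: [2]
LOAD_FAST n → push 1. Stack: [2, 1]
BINARY_OP - → 2 - 1 = 1. Stack: [1]
STORE_FAST y → y=1. Stack: []
LOAD_FAST y → push 1. Stack: [1]
RETURN_VALUE → return 1.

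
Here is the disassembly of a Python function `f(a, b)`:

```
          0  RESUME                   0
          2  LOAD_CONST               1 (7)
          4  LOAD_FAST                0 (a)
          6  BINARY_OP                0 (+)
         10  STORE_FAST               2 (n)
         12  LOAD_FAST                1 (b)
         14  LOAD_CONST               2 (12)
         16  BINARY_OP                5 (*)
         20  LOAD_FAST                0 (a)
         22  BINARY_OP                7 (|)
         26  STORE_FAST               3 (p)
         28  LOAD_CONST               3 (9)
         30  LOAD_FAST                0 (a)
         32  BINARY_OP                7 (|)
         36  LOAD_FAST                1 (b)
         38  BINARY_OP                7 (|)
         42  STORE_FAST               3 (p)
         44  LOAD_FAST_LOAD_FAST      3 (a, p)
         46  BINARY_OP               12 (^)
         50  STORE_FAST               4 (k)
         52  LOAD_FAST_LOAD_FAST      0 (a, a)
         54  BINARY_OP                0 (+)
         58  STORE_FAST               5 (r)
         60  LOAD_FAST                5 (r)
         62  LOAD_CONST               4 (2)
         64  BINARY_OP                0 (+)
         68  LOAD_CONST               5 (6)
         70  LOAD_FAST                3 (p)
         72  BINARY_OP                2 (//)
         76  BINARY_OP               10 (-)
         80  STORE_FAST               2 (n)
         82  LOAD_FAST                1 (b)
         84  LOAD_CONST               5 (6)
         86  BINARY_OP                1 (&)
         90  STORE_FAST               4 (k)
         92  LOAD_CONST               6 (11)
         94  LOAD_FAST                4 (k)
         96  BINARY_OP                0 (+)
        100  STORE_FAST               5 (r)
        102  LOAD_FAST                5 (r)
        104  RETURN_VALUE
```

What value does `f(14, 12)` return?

LOAD_CONST → push 7. Stack: [7]
LOAD_FAST a → push 14. Stack: [7, 14]
BINARY_OP + → 7 + 14 = 21. Stack: [21]
STORE_FAST n → n=21. Stack: []
LOAD_FAST b → push 12. Stack: [12]
LOAD_CONST → push 12. Stack: [12, 12]
BINARY_OP * → 12 * 12 = 144. Stack: [144]
LOAD_FAST a → push 14. Stack: [144, 14]
BINARY_OP | → 144 | 14 = 158. Stack: [158]
STORE_FAST p → p=158. Stack: []
LOAD_CONST → push 9. Stack: [9]
LOAD_FAST a → push 14. Stack: [9, 14]
BINARY_OP | → 9 | 14 = 15. Stack: [15]
LOAD_FAST b → push 12. Stack: [15, 12]
BINARY_OP | → 15 | 12 = 15. Stack: [15]
STORE_FAST p → p=15. Stack: []
LOAD_FAST_LOAD_FAST a,p → push 14,15. Stack: [14, 15]
BINARY_OP ^ → 14 ^ 15 = 1. Stack: [1]
STORE_FAST k → k=1. Stack: []
LOAD_FAST_LOAD_FAST a,a → push 14,14. Stack: [14, 14]
BINARY_OP + → 14 + 14 = 28. Stack: [28]
STORE_FAST r → r=28. Stack: []
LOAD_FAST r → push 28. Stack: [28]
LOAD_CONST → push 2. Stack: [28, 2]
BINARY_OP + → 28 + 2 = 30. Stack: [30]
LOAD_CONST → push 6. Stack: [30, 6]
LOAD_FAST p → push 15. Stack: [30, 6, 15]
BINARY_OP // → 6 // 15 = 0. Stack: [30, 0]
BINARY_OP - → 30 - 0 = 30. Stack: [30]
STORE_FAST n → n=30. Stack: []
LOAD_FAST b → push 12. Stack: [12]
LOAD_CONST → push 6. Stack: [12, 6]
BINARY_OP & → 12 & 6 = 4. Stack: [4]
STORE_FAST k → k=4. Stack: []
LOAD_CONST → push 11. Stack: [11]
LOAD_FAST k → push 4. Stack: [11, 4]
BINARY_OP + → 11 + 4 = 15. Stack: [15]
STORE_FAST r → r=15. Stack: []
LOAD_FAST r → push 15. Stack: [15]
RETURN_VALUE → return 15.

15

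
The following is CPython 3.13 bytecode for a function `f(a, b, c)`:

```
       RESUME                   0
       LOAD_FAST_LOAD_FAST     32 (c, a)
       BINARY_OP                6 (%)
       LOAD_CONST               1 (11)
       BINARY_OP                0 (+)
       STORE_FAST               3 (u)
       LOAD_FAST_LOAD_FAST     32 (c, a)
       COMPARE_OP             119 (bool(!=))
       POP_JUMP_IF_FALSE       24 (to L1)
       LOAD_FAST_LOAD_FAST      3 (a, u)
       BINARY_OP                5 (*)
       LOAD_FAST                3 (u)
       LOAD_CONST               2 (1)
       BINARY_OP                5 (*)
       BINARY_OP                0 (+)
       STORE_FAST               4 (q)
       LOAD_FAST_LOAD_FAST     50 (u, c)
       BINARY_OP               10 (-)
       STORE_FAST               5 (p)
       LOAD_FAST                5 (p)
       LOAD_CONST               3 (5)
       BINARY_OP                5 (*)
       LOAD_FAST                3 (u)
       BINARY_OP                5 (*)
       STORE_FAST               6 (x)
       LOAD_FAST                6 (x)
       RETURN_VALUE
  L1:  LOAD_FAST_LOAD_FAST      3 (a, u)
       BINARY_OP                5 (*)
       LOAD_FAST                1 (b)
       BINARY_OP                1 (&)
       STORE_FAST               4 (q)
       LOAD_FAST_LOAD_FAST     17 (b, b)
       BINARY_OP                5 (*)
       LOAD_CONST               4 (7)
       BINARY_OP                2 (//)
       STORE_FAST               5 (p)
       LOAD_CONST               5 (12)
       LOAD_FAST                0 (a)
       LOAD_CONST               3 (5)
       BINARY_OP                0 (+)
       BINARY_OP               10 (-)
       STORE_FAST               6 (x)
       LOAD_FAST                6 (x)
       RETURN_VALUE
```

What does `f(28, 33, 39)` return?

LOAD_FAST_LOAD_FAST c,a → push 39,28. Stack: [39, 28]
BINARY_OP % → 39 % 28 = 11. Stack: [11]
LOAD_CONST → push 11. Stack: [11, 11]
BINARY_OP + → 11 + 11 = 22. Stack: [22]
STORE_FAST u → u=22. Stack: []
LOAD_FAST_LOAD_FAST c,a → push 39,28. Stack: [39, 28]
COMPARE_OP bool(!=) → 39 vs 28 = True. Stack: [True]
POP_JUMP_IF_FALSE → pop True; no jump. Stack: []
LOAD_FAST_LOAD_FAST a,u → push 28,22. Stack: [28, 22]
BINARY_OP * → 28 * 22 = 616. Stack: [616]
LOAD_FAST u → push 22. Stack: [616, 22]
LOAD_CONST → push 1. Stack: [616, 22, 1]
BINARY_OP * → 22 * 1 = 22. Stack: [616, 22]
BINARY_OP + → 616 + 22 = 638. Stack: [638]
STORE_FAST q → q=638. Stack: []
LOAD_FAST_LOAD_FAST u,c → push 22,39. Stack: [22, 39]
BINARY_OP - → 22 - 39 = -17. Stack: [-17]
STORE_FAST p → p=-17. Stack: []
LOAD_FAST p → push -17. Stack: [-17]
LOAD_CONST → push 5. Stack: [-17, 5]
BINARY_OP * → -17 * 5 = -85. Stack: [-85]
LOAD_FAST u → push 22. Stack: [-85, 22]
BINARY_OP * → -85 * 22 = -1870. Stack: [-1870]
STORE_FAST x → x=-1870. Stack: []
LOAD_FAST x → push -1870. Stack: [-1870]
RETURN_VALUE → return -1870.

-1870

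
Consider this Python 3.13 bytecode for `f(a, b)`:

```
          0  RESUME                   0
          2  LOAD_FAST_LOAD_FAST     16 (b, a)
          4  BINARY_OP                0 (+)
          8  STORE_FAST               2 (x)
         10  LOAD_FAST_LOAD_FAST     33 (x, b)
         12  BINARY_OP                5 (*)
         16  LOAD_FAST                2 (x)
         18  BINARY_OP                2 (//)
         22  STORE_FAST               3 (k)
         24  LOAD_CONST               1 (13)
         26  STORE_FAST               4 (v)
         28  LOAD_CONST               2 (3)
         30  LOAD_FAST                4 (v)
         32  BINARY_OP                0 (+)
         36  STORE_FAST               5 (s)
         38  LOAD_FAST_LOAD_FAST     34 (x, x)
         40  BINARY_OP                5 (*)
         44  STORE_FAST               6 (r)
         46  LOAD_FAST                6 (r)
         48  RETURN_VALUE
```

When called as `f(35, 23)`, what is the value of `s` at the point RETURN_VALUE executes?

16

LOAD_FAST_LOAD_FAST b,a → push 23,35. Stack: [23, 35]
BINARY_OP + → 23 + 35 = 58. Stack: [58]
STORE_FAST x → x=58. Stack: []
LOAD_FAST_LOAD_FAST x,b → push 58,23. Stack: [58, 23]
BINARY_OP * → 58 * 23 = 1334. Stack: [1334]
LOAD_FAST x → push 58. Stack: [1334, 58]
BINARY_OP // → 1334 // 58 = 23. Stack: [23]
STORE_FAST k → k=23. Stack: []
LOAD_CONST → push 13. Stack: [13]
STORE_FAST v → v=13. Stack: []
LOAD_CONST → push 3. Stack: [3]
LOAD_FAST v → push 13. Stack: [3, 13]
BINARY_OP + → 3 + 13 = 16. Stack: [16]
STORE_FAST s → s=16. Stack: []
LOAD_FAST_LOAD_FAST x,x → push 58,58. Stack: [58, 58]
BINARY_OP * → 58 * 58 = 3364. Stack: [3364]
STORE_FAST r → r=3364. Stack: []
LOAD_FAST r → push 3364. Stack: [3364]
RETURN_VALUE → return 3364.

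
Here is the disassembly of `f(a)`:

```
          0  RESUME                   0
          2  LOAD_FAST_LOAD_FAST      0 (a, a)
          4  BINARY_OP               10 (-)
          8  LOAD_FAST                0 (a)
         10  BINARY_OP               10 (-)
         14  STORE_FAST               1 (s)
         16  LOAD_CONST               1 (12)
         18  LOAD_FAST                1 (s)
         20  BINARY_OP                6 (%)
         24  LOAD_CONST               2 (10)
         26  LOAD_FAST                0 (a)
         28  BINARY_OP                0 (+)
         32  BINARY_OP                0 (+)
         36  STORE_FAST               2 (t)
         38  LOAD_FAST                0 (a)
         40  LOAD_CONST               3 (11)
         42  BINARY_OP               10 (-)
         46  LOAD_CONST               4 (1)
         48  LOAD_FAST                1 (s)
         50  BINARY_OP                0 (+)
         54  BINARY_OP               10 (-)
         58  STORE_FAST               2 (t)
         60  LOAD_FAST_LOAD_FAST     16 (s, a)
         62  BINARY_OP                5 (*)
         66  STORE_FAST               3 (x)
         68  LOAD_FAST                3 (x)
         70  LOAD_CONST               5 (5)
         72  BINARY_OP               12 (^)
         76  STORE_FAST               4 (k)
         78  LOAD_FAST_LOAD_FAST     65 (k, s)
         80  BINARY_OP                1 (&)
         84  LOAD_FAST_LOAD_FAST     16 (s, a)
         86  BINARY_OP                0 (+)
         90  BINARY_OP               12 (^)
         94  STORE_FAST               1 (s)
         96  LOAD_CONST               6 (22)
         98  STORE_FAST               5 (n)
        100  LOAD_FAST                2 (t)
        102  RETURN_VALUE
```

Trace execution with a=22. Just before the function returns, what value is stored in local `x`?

LOAD_FAST_LOAD_FAST a,a → push 22,22. Stack: [22, 22]
BINARY_OP - → 22 - 22 = 0. Stack: [0]
LOAD_FAST a → push 22. Stack: [0, 22]
BINARY_OP - → 0 - 22 = -22. Stack: [-22]
STORE_FAST s → s=-22. Stack: []
LOAD_CONST → push 12. Stack: [12]
LOAD_FAST s → push -22. Stack: [12, -22]
BINARY_OP % → 12 % -22 = -10. Stack: [-10]
LOAD_CONST → push 10. Stack: [-10, 10]
LOAD_FAST a → push 22. Stack: [-10, 10, 22]
BINARY_OP + → 10 + 22 = 32. Stack: [-10, 32]
BINARY_OP + → -10 + 32 = 22. Stack: [22]
STORE_FAST t → t=22. Stack: []
LOAD_FAST a → push 22. Stack: [22]
LOAD_CONST → push 11. Stack: [22, 11]
BINARY_OP - → 22 - 11 = 11. Stack: [11]
LOAD_CONST → push 1. Stack: [11, 1]
LOAD_FAST s → push -22. Stack: [11, 1, -22]
BINARY_OP + → 1 + -22 = -21. Stack: [11, -21]
BINARY_OP - → 11 - -21 = 32. Stack: [32]
STORE_FAST t → t=32. Stack: []
LOAD_FAST_LOAD_FAST s,a → push -22,22. Stack: [-22, 22]
BINARY_OP * → -22 * 22 = -484. Stack: [-484]
STORE_FAST x → x=-484. Stack: []
LOAD_FAST x → push -484. Stack: [-484]
LOAD_CONST → push 5. Stack: [-484, 5]
BINARY_OP ^ → -484 ^ 5 = -487. Stack: [-487]
STORE_FAST k → k=-487. Stack: []
LOAD_FAST_LOAD_FAST k,s → push -487,-22. Stack: [-487, -22]
BINARY_OP & → -487 & -22 = -504. Stack: [-504]
LOAD_FAST_LOAD_FAST s,a → push -22,22. Stack: [-504, -22, 22]
BINARY_OP + → -22 + 22 = 0. Stack: [-504, 0]
BINARY_OP ^ → -504 ^ 0 = -504. Stack: [-504]
STORE_FAST s → s=-504. Stack: []
LOAD_CONST → push 22. Stack: [22]
STORE_FAST n → n=22. Stack: []
LOAD_FAST t → push 32. Stack: [32]
RETURN_VALUE → return 32.

-484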